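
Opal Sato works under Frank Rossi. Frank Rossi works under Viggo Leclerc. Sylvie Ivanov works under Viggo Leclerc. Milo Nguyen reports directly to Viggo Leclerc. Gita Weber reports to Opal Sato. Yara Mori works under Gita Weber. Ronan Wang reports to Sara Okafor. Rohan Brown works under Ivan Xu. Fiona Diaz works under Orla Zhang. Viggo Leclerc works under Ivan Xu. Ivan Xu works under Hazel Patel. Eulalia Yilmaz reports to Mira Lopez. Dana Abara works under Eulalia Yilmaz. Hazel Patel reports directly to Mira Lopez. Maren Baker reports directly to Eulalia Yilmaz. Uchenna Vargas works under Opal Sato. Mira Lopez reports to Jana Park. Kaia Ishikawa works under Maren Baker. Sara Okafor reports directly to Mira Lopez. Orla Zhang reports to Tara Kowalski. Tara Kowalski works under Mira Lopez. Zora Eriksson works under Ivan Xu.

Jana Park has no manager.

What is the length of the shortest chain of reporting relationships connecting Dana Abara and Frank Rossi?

Dana Abara is 2 levels below Mira Lopez, and Frank Rossi is 4 levels below Mira Lopez (their lowest common manager). The shortest path runs up from Dana Abara to Mira Lopez and back down to Frank Rossi: 2 + 4 = 6 links.

6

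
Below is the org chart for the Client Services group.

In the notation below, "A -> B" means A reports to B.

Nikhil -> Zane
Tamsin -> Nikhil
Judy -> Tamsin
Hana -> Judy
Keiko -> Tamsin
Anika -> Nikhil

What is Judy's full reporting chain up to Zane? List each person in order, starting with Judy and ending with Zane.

Judy reports to Tamsin. Tamsin reports to Nikhil. Nikhil reports to Zane. Zane is at the top.

Judy -> Tamsin -> Nikhil -> Zane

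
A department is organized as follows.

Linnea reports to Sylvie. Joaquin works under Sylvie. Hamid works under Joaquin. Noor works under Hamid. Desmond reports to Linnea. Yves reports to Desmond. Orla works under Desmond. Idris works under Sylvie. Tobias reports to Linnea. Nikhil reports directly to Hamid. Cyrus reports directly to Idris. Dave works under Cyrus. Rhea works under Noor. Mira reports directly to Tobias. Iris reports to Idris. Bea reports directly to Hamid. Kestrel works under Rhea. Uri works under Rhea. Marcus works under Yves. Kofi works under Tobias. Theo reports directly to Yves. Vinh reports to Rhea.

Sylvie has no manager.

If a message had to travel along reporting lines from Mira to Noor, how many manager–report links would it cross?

Mira is 3 levels below Sylvie, and Noor is 3 levels below Sylvie (their lowest common manager). The shortest path runs up from Mira to Sylvie and back down to Noor: 3 + 3 = 6 links.

6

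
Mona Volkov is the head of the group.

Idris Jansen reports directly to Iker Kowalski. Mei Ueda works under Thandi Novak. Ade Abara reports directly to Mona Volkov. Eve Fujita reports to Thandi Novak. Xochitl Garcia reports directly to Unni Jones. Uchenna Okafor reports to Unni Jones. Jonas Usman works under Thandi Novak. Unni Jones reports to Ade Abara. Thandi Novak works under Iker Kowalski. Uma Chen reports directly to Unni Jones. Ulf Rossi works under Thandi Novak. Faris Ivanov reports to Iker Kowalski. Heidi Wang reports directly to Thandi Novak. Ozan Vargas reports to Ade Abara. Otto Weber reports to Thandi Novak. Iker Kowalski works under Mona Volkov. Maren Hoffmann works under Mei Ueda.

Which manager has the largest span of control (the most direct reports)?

Thandi Novak

Direct-report counts: Mona Volkov has 2; Iker Kowalski has 3; Thandi Novak has 6; Mei Ueda has 1; Ade Abara has 2; Unni Jones has 3. The largest is 6, held by Thandi Novak.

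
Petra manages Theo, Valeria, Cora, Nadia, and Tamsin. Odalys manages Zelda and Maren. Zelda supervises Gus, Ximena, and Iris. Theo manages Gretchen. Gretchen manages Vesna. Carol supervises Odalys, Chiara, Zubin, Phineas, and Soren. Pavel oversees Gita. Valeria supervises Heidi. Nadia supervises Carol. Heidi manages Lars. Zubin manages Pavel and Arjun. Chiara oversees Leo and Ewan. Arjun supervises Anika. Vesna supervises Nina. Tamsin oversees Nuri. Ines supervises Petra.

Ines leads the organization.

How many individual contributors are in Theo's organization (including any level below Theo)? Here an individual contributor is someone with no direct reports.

1

The only person in Theo's organization with no one reporting to them is Nina. That is 1.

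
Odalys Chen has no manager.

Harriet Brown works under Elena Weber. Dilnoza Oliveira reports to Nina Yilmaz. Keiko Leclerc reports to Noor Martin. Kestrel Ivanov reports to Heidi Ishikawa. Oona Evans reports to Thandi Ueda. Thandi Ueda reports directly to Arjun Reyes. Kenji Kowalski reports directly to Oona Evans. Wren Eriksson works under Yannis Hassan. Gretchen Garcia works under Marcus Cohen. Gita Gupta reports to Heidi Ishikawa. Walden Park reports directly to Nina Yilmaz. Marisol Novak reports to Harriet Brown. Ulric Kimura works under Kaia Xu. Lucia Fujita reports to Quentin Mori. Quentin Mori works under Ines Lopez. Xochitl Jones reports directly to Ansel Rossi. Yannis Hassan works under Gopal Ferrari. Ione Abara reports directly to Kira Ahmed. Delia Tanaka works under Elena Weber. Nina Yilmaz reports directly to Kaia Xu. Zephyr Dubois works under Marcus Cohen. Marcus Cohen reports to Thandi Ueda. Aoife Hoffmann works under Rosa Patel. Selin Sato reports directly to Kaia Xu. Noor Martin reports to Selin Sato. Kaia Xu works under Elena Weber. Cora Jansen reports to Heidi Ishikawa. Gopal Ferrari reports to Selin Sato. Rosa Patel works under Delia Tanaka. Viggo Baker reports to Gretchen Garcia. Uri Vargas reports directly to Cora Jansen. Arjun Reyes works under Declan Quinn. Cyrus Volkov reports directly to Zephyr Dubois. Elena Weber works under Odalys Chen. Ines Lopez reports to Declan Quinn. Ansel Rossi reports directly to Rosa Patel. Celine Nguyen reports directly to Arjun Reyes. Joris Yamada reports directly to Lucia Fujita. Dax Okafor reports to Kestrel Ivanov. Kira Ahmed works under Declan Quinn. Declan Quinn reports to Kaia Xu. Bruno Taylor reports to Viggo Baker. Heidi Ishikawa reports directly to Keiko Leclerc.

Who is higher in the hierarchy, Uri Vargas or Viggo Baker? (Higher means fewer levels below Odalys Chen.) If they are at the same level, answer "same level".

same level

Both Uri Vargas and Viggo Baker are 8 levels below Odalys Chen.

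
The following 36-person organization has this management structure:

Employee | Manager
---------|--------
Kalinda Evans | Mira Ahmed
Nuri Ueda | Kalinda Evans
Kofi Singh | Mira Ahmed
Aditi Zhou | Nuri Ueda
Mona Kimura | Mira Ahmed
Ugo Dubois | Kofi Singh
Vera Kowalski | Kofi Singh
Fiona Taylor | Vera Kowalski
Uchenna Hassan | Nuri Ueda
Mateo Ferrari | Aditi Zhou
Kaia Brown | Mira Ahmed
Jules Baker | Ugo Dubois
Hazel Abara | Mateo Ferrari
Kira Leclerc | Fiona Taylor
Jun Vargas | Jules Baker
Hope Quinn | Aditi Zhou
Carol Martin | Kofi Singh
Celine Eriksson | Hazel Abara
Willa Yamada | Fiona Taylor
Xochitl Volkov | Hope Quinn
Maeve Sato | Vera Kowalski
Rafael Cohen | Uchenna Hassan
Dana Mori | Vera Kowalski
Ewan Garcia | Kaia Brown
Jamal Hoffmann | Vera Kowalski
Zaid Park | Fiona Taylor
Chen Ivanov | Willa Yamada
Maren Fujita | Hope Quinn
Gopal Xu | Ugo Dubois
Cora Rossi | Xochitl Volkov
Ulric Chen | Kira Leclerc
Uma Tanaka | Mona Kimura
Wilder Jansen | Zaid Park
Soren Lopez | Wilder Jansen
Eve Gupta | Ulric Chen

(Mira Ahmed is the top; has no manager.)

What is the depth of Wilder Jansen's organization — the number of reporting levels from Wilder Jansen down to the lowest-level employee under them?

1

The longest chain under Wilder Jansen runs Wilder Jansen → Soren Lopez, which is 1 level below Wilder Jansen.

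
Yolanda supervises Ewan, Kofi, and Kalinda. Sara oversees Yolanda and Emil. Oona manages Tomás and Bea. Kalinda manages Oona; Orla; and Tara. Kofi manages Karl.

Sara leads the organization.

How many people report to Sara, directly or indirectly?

Sara directly manages Yolanda, Emil. Under Yolanda: Kofi, Karl, Kalinda, Tara, Orla, Oona, Bea, Tomás, Ewan (9). Emil has no reports. So Sara's organization is 2 direct reports plus everyone under them: 10 + 1 = 11.

11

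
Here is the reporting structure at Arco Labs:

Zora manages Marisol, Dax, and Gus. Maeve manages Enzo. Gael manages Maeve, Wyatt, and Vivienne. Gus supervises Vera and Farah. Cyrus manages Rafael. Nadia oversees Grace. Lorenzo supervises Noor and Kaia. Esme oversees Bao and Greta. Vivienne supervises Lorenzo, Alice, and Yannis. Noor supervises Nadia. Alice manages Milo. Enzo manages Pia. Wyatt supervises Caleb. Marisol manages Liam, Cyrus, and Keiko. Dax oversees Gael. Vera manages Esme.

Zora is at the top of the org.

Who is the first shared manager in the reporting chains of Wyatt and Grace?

Gael

Wyatt's chain of managers is Gael, Dax, Zora. Grace's chain of managers is Nadia, Noor, Lorenzo, Vivienne, Gael, Dax, Zora. The first manager that appears in both chains is Gael.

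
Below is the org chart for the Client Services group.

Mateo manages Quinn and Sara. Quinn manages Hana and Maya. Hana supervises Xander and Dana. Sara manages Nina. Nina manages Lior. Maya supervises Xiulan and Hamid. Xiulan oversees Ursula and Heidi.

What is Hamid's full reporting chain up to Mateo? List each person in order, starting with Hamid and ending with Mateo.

Hamid -> Maya -> Quinn -> Mateo

Hamid reports to Maya. Maya reports to Quinn. Quinn reports to Mateo. Mateo is at the top.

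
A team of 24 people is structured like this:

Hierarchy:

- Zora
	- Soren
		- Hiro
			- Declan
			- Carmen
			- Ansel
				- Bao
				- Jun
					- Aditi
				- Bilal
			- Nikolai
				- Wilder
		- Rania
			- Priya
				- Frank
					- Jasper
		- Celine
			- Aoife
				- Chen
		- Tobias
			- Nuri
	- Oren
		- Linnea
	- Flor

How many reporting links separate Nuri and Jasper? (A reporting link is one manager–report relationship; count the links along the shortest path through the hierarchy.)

6

Nuri is 2 levels below Soren, and Jasper is 4 levels below Soren (their lowest common manager). The shortest path runs up from Nuri to Soren and back down to Jasper: 2 + 4 = 6 links.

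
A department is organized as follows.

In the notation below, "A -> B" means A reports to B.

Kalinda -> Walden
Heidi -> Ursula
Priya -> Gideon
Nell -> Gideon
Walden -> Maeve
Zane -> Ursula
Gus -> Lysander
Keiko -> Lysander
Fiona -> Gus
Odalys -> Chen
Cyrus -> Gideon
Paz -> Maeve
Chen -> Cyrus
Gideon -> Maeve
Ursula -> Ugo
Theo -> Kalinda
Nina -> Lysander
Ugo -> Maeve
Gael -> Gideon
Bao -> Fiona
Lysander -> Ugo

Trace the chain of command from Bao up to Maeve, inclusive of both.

Bao -> Fiona -> Gus -> Lysander -> Ugo -> Maeve

Bao reports to Fiona. Fiona reports to Gus. Gus reports to Lysander. Lysander reports to Ugo. Ugo reports to Maeve. Maeve is at the top.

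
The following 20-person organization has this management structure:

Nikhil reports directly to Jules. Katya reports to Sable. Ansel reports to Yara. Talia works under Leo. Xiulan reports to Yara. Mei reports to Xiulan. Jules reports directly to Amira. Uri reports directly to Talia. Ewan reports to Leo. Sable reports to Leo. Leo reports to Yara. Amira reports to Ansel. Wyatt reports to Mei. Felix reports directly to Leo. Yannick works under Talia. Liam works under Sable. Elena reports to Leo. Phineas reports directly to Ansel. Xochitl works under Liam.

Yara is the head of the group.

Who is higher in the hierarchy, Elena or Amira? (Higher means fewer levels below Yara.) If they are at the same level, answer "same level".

Both Elena and Amira are 2 levels below Yara.

same level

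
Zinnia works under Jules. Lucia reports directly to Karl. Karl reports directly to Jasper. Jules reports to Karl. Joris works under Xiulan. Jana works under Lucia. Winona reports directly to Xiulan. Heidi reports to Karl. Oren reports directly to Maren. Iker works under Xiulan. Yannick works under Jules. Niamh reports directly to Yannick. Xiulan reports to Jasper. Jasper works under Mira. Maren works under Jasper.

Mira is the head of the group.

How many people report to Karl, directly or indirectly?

Karl directly manages Jules, Lucia, Heidi. Under Jules: Zinnia, Yannick, Niamh (3). Under Lucia: Jana (1). Heidi has no reports. So Karl's organization is 3 direct reports plus everyone under them: 4 + 2 + 1 = 7.

7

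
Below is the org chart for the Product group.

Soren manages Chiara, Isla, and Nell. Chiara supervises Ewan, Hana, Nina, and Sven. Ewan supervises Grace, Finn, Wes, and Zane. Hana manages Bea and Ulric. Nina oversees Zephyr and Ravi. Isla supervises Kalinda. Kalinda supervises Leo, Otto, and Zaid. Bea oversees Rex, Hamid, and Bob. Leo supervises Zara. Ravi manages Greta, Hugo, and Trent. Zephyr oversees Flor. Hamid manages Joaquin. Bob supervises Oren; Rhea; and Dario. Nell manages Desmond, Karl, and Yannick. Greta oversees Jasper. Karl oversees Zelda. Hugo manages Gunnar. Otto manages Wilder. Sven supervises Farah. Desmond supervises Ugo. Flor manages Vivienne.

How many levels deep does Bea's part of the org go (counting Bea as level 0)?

2

The longest chain under Bea runs Bea → Bob → Dario, which is 2 levels below Bea.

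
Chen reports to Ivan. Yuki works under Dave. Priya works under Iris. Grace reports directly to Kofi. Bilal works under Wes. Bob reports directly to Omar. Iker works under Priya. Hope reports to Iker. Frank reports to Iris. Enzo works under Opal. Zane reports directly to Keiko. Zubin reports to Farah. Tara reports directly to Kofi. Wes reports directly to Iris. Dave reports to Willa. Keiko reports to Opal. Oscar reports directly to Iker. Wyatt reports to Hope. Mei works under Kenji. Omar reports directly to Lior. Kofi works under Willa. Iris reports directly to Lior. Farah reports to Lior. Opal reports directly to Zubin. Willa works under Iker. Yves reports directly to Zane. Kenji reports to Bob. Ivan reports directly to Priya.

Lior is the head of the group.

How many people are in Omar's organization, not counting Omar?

Omar directly manages Bob. Under Bob: Kenji, Mei (2). That's 3 in total.

3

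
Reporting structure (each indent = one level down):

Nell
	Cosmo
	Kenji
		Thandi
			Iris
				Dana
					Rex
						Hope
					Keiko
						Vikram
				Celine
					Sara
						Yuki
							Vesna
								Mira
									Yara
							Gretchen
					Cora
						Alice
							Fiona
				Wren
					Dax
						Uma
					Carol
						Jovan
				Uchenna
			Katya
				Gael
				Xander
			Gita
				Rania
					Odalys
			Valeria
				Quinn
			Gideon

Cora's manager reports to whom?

Iris

Cora reports to Celine, and Celine reports to Iris. So Cora's skip-level manager is Iris.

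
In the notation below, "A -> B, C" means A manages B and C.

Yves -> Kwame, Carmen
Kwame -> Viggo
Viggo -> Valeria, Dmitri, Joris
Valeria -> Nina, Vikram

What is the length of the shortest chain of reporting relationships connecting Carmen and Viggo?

Carmen is 1 level below Yves, and Viggo is 2 levels below Yves (their lowest common manager). The shortest path runs up from Carmen to Yves and back down to Viggo: 1 + 2 = 3 links.

3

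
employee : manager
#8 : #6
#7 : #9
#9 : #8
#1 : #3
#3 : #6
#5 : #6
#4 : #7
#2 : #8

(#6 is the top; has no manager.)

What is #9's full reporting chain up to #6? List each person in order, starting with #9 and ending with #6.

#9 -> #8 -> #6

#9 reports to #8. #8 reports to #6. #6 is at the top.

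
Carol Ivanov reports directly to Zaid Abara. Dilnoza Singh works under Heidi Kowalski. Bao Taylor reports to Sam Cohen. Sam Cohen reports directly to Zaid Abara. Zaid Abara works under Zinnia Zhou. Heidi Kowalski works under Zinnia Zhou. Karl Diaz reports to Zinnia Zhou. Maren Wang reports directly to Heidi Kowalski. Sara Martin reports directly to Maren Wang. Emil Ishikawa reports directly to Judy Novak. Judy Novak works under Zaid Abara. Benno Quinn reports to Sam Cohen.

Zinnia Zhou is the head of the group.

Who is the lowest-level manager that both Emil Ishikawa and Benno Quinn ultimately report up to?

Zaid Abara

Emil Ishikawa's chain of managers is Judy Novak, Zaid Abara, Zinnia Zhou. Benno Quinn's chain of managers is Sam Cohen, Zaid Abara, Zinnia Zhou. The first manager that appears in both chains is Zaid Abara.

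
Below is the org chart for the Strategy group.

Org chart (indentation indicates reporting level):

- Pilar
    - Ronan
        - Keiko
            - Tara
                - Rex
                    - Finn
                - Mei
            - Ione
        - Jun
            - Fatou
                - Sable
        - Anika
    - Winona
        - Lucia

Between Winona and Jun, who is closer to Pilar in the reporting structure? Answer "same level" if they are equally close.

Winona is 1 level below Pilar; Jun is 2. Winona is higher.

Winona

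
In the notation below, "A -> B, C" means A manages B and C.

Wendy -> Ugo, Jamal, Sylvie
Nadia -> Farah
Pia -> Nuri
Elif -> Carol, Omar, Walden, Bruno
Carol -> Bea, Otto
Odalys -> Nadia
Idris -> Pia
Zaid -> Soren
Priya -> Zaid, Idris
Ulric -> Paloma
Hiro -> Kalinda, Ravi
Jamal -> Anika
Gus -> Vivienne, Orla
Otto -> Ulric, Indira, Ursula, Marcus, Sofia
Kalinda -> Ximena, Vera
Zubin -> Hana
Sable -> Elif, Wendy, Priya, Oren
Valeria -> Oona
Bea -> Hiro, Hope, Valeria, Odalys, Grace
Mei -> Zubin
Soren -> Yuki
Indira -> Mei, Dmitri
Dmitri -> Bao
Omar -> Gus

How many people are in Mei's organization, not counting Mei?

Mei directly manages Zubin. Under Zubin: Hana (1). That's 2 in total.

2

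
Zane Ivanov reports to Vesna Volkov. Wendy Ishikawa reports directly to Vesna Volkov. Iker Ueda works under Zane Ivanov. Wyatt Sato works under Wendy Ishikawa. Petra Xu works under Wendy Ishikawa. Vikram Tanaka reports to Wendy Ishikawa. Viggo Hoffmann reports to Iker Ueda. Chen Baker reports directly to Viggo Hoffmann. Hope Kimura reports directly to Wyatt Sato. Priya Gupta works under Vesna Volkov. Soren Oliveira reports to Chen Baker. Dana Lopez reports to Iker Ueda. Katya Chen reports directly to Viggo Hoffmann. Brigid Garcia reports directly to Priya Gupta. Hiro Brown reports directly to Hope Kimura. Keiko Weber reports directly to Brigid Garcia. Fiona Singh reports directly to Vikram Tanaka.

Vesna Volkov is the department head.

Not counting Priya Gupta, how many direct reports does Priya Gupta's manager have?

2

Priya Gupta reports to Vesna Volkov. Vesna Volkov's other direct reports are Zane Ivanov, Wendy Ishikawa — 2 peers.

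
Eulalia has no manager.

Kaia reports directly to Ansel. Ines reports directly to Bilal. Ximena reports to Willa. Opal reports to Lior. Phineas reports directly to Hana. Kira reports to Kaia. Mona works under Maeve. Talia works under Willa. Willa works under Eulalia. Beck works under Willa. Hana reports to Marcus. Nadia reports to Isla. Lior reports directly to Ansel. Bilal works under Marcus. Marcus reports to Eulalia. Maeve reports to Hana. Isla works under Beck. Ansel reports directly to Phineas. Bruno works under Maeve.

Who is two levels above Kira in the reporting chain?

Kira reports to Kaia, and Kaia reports to Ansel. So Kira's skip-level manager is Ansel.

Ansel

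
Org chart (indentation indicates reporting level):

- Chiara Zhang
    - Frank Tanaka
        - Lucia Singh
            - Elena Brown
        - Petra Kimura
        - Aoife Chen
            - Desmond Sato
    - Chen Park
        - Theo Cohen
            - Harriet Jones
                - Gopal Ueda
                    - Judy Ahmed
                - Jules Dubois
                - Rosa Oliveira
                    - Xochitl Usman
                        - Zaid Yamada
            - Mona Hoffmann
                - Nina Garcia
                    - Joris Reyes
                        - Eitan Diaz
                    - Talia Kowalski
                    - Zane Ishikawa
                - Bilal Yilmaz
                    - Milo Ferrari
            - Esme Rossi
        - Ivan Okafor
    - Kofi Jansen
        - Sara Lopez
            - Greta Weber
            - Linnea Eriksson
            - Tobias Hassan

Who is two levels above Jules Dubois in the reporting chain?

Jules Dubois reports to Harriet Jones, and Harriet Jones reports to Theo Cohen. So Jules Dubois's skip-level manager is Theo Cohen.

Theo Cohen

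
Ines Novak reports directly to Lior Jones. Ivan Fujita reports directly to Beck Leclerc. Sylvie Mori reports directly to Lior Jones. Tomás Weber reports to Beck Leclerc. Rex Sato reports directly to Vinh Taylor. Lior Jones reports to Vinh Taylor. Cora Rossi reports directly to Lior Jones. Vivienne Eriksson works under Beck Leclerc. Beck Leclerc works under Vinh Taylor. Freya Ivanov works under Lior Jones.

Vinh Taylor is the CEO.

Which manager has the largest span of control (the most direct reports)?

Lior Jones

Direct-report counts: Vinh Taylor has 3; Beck Leclerc has 3; Lior Jones has 4. The largest is 4, held by Lior Jones.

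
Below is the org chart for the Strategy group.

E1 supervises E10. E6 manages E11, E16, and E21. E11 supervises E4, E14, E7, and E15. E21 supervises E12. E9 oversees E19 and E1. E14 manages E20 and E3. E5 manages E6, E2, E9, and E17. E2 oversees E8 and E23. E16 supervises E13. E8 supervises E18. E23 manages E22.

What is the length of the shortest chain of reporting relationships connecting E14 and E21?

3

E14 is 2 levels below E6, and E21 is 1 level below E6 (their lowest common manager). The shortest path runs up from E14 to E6 and back down to E21: 2 + 1 = 3 links.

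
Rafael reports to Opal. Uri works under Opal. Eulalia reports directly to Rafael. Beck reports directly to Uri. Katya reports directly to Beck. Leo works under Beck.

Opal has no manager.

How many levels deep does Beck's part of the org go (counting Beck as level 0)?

The longest chain under Beck runs Beck → Leo, which is 1 level below Beck.

1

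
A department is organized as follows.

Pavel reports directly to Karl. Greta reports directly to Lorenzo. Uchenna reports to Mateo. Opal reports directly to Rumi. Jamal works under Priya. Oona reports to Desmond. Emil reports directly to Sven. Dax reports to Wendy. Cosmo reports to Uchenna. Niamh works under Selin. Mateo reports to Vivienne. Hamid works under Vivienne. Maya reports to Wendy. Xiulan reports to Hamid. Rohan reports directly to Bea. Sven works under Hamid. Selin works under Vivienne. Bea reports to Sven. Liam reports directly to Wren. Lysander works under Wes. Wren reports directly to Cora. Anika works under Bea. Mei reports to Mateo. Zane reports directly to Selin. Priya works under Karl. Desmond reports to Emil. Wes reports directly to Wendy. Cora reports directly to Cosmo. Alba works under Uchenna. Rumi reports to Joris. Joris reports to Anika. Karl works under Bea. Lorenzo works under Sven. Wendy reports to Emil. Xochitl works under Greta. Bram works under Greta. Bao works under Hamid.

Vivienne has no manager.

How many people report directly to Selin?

Selin directly manages Zane, Niamh. That is 2 direct reports.

2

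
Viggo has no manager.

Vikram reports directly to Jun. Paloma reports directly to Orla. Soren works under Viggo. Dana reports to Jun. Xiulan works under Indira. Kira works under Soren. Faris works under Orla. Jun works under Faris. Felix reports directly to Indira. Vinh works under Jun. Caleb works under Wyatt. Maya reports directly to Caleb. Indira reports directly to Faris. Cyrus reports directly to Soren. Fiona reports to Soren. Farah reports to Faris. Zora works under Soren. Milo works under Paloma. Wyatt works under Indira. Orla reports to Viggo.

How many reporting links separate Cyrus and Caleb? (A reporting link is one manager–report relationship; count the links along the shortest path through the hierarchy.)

Cyrus is 2 levels below Viggo, and Caleb is 5 levels below Viggo (their lowest common manager). The shortest path runs up from Cyrus to Viggo and back down to Caleb: 2 + 5 = 7 links.

7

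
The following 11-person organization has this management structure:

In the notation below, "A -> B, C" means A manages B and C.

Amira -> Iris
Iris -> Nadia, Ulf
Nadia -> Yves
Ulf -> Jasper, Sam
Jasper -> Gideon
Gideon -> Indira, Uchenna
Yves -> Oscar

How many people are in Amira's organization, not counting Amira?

10

Amira directly manages Iris. Under Iris: Ulf, Sam, Jasper, Gideon, Uchenna, Indira, Nadia, Yves, Oscar (9). That's 10 in total.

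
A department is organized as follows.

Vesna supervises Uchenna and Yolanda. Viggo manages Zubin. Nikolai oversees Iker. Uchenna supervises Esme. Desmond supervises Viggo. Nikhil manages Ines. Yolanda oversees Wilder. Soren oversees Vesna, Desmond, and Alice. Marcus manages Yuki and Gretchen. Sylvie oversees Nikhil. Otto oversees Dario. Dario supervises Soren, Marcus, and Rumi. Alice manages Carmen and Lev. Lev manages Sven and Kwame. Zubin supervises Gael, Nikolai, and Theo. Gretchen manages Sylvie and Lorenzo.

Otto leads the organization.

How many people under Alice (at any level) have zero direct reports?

The people in Alice's organization with no one reporting to them are Sven, Kwame, Carmen. That is 3.

3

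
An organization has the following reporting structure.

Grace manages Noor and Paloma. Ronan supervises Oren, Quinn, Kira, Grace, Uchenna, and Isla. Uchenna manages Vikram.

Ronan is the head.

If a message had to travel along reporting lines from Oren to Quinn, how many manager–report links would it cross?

2

Oren is 1 level below Ronan, and Quinn is 1 level below Ronan (their lowest common manager). The shortest path runs up from Oren to Ronan and back down to Quinn: 1 + 1 = 2 links.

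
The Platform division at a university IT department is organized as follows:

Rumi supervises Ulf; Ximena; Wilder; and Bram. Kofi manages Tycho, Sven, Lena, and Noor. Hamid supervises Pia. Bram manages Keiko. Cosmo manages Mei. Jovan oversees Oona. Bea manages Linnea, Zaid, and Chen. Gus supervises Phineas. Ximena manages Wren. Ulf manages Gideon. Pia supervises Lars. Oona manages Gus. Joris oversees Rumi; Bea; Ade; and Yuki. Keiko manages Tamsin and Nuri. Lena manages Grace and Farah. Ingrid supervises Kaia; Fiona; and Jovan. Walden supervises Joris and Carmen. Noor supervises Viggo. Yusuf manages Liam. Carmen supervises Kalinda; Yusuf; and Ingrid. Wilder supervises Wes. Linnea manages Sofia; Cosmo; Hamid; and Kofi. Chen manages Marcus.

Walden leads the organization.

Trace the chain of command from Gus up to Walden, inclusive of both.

Gus reports to Oona. Oona reports to Jovan. Jovan reports to Ingrid. Ingrid reports to Carmen. Carmen reports to Walden. Walden is at the top.

Gus -> Oona -> Jovan -> Ingrid -> Carmen -> Walden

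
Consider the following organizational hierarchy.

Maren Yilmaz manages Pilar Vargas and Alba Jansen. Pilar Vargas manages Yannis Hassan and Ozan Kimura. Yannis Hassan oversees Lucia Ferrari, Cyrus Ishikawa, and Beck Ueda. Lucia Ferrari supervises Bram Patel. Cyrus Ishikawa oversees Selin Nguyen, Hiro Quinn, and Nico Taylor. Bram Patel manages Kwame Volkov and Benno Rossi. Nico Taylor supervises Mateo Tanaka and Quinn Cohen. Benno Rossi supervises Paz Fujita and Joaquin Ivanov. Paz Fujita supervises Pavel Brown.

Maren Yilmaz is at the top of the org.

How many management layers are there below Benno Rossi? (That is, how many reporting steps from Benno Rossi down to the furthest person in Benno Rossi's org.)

2

The longest chain under Benno Rossi runs Benno Rossi → Paz Fujita → Pavel Brown, which is 2 levels below Benno Rossi.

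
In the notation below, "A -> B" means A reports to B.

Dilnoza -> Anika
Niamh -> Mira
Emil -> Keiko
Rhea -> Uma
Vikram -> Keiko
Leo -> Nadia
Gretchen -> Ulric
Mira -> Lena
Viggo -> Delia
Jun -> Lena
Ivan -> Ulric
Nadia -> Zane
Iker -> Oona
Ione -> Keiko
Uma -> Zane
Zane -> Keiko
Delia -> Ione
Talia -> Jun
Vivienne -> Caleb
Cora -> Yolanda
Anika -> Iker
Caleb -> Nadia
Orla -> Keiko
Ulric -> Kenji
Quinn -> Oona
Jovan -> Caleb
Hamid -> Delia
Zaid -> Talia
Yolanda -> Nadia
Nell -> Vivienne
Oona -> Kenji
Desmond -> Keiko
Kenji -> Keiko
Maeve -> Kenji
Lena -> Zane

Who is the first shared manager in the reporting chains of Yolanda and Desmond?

Keiko

Yolanda's chain of managers is Nadia, Zane, Keiko. Desmond's chain of managers is Keiko. The first manager that appears in both chains is Keiko.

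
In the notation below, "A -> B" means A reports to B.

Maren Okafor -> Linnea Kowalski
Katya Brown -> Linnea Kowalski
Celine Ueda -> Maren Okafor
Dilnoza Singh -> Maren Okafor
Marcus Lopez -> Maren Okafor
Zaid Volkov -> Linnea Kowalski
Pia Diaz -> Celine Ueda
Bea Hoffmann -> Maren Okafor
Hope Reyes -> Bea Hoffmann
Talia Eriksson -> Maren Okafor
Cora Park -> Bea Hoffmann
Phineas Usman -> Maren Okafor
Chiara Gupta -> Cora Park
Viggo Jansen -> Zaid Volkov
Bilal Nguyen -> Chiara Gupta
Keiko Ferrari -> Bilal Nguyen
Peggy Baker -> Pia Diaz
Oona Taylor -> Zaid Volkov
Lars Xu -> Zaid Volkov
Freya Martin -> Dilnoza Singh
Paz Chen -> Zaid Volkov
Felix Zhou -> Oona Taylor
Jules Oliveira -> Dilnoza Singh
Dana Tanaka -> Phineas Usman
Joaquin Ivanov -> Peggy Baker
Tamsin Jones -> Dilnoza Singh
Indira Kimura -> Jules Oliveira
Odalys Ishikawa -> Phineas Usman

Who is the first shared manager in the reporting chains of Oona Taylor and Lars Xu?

Oona Taylor's chain of managers is Zaid Volkov, Linnea Kowalski. Lars Xu's chain of managers is Zaid Volkov, Linnea Kowalski. The first manager that appears in both chains is Zaid Volkov.

Zaid Volkov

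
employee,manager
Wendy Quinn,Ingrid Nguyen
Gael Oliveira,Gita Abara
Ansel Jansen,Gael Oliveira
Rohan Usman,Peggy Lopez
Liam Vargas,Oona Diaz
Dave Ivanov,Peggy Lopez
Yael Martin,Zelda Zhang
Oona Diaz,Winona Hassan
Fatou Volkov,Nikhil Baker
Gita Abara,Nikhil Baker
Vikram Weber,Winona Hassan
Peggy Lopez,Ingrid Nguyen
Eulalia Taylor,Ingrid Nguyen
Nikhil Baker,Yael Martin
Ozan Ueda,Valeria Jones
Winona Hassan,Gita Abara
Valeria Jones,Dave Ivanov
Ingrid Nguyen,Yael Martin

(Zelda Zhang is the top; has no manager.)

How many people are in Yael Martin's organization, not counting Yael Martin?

17

Yael Martin directly manages Nikhil Baker, Ingrid Nguyen. Under Nikhil Baker: Fatou Volkov, Gita Abara, Gael Oliveira, Ansel Jansen, Winona Hassan, Oona Diaz, Liam Vargas, Vikram Weber (8). Under Ingrid Nguyen: Wendy Quinn, Eulalia Taylor, Peggy Lopez, Rohan Usman, Dave Ivanov, Valeria Jones, Ozan Ueda (7). So Yael Martin's organization is 2 direct reports plus everyone under them: 9 + 8 = 17.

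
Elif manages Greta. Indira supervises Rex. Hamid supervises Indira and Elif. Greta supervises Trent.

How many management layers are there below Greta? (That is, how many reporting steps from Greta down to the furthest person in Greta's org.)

The longest chain under Greta runs Greta → Trent, which is 1 level below Greta.

1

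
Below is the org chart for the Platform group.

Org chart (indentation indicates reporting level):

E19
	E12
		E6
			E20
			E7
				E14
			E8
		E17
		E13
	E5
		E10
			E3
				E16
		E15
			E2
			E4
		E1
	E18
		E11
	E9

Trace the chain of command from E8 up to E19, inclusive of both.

E8 -> E6 -> E12 -> E19

E8 reports to E6. E6 reports to E12. E12 reports to E19. E19 is at the top.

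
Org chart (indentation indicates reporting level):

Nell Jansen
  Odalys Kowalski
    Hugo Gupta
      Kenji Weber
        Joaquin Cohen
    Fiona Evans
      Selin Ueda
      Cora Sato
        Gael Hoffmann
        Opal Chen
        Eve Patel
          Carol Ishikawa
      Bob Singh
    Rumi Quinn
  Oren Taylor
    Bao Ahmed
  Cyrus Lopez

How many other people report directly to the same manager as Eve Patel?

2

Eve Patel reports to Cora Sato. Cora Sato's other direct reports are Gael Hoffmann, Opal Chen — 2 peers.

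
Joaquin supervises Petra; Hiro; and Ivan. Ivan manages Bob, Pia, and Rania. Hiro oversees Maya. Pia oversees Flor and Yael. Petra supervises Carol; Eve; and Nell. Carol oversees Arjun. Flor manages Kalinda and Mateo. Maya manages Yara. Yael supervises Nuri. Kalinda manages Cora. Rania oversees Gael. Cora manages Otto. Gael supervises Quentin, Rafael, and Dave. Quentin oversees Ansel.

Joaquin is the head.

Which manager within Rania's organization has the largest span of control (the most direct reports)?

Direct-report counts within Rania's organization: Rania has 1; Gael has 3; Quentin has 1. The largest is 3, held by Gael.

Gael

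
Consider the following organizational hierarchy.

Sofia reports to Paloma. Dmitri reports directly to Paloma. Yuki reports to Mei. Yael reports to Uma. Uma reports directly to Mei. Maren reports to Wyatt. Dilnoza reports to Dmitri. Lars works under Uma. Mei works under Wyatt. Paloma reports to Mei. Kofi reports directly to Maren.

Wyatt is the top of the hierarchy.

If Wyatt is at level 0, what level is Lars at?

3

Chain from Lars up to Wyatt: Lars → Uma → Mei → Wyatt. That is 3 steps up, so Lars is 3 levels below Wyatt.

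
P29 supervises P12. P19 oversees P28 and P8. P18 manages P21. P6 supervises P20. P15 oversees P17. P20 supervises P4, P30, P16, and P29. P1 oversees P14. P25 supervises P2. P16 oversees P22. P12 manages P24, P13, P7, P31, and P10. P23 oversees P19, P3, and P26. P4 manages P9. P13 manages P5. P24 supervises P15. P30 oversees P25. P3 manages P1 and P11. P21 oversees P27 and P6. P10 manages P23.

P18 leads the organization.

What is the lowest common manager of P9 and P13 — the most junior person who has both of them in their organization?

P20

P9's chain of managers is P4, P20, P6, P21, P18. P13's chain of managers is P12, P29, P20, P6, P21, P18. The first manager that appears in both chains is P20.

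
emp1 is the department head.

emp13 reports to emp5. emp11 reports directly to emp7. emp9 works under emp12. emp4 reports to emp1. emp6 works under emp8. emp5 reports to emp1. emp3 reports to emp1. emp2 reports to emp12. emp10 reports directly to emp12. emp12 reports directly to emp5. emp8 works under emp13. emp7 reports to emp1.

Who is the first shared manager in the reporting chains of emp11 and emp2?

emp11's chain of managers is emp7, emp1. emp2's chain of managers is emp12, emp5, emp1. The first manager that appears in both chains is emp1.

emp1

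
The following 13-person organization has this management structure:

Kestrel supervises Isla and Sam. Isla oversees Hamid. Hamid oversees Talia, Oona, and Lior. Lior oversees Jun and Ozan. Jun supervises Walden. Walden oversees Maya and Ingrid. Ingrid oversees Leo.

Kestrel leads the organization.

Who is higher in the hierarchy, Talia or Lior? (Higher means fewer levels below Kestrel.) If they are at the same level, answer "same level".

same level

Both Talia and Lior are 3 levels below Kestrel.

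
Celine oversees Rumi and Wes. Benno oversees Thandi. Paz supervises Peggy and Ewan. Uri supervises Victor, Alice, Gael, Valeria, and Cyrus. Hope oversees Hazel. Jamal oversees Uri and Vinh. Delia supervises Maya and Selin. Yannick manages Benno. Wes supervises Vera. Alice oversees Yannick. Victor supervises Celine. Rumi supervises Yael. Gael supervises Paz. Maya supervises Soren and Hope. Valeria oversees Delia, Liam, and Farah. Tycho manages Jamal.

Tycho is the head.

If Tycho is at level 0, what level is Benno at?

Chain from Benno up to Tycho: Benno → Yannick → Alice → Uri → Jamal → Tycho. That is 5 steps up, so Benno is 5 levels below Tycho.

5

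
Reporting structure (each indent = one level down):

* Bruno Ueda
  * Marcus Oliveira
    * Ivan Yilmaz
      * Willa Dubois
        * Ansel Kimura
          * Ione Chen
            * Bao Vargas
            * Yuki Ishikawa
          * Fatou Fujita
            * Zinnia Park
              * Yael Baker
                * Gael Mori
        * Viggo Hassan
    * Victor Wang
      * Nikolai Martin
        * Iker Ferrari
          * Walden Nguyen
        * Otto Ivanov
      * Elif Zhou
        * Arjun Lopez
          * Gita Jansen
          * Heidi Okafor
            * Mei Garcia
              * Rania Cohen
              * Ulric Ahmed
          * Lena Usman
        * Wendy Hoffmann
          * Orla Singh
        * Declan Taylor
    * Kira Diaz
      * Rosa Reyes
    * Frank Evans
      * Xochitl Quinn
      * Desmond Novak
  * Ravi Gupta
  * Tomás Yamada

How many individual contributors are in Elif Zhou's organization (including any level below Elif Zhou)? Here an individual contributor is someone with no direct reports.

The people in Elif Zhou's organization with no one reporting to them are Declan Taylor, Orla Singh, Lena Usman, Ulric Ahmed, Rania Cohen, Gita Jansen. That is 6.

6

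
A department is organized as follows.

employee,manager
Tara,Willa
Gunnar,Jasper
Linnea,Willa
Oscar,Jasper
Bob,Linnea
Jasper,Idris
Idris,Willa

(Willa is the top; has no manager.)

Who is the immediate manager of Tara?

Tara reports directly to Willa.

Willa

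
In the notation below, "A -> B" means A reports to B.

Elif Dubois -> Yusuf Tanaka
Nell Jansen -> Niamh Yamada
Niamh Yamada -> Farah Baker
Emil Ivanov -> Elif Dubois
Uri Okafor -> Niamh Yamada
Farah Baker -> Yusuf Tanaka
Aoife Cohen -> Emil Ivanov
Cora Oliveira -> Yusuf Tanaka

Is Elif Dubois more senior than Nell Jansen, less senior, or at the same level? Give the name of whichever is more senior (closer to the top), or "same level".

Elif Dubois

Elif Dubois is 1 level below Yusuf Tanaka; Nell Jansen is 3. Elif Dubois is higher.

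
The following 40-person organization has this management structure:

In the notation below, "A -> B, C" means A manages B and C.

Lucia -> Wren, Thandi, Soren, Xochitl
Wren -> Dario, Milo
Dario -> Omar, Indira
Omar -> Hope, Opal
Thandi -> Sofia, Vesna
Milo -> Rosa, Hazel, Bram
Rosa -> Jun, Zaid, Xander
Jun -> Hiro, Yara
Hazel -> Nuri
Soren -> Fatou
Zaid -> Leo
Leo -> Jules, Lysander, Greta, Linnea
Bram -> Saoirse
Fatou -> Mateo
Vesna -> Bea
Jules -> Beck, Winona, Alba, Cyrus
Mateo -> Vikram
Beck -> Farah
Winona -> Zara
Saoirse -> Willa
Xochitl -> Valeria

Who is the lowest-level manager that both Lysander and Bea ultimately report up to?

Lucia

Lysander's chain of managers is Leo, Zaid, Rosa, Milo, Wren, Lucia. Bea's chain of managers is Vesna, Thandi, Lucia. The first manager that appears in both chains is Lucia.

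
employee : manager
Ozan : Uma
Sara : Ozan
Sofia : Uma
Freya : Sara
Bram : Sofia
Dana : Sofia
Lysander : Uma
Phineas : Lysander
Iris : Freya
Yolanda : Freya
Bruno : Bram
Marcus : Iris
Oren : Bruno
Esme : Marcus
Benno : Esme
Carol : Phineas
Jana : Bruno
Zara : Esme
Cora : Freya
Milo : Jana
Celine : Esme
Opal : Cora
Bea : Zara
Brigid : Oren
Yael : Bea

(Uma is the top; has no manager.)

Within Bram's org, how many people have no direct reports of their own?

2

The people in Bram's organization with no one reporting to them are Milo, Brigid. That is 2.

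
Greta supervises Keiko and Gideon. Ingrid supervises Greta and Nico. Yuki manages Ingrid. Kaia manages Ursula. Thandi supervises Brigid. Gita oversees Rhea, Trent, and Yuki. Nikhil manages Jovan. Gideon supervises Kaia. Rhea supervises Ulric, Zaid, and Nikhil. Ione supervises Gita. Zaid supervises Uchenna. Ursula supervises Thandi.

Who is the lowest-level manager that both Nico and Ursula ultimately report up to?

Nico's chain of managers is Ingrid, Yuki, Gita, Ione. Ursula's chain of managers is Kaia, Gideon, Greta, Ingrid, Yuki, Gita, Ione. The first manager that appears in both chains is Ingrid.

Ingrid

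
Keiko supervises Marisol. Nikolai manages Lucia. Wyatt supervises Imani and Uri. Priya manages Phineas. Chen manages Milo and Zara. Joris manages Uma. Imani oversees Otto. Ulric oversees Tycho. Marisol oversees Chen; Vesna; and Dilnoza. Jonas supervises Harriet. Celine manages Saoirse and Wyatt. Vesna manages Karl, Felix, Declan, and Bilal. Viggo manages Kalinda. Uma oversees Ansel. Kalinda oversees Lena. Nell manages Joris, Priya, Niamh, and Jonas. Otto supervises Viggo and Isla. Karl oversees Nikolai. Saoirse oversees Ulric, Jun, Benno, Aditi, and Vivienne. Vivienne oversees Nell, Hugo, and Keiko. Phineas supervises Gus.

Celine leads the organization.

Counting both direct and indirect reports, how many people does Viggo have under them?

Viggo directly manages Kalinda. Under Kalinda: Lena (1). That's 2 in total.

2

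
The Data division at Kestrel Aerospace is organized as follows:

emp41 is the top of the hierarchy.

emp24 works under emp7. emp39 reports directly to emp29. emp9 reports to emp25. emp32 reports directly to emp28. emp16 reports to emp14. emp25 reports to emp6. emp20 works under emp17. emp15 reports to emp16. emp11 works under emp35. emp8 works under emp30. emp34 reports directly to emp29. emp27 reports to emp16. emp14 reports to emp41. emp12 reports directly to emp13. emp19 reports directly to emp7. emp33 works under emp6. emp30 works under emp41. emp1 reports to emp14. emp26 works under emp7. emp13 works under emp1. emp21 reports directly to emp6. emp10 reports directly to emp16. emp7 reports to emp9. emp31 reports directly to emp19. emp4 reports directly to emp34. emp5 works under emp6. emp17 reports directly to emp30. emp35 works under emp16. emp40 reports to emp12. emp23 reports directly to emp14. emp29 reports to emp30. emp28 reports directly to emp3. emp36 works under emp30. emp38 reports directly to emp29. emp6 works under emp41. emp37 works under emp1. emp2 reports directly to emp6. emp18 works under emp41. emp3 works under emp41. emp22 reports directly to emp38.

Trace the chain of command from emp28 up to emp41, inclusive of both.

emp28 -> emp3 -> emp41

emp28 reports to emp3. emp3 reports to emp41. emp41 is at the top.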